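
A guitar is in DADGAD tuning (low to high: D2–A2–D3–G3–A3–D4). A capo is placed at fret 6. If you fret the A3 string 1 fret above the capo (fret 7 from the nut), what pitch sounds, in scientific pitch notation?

The capo raises the open A3 by 6 semitones to D♯4; fretting 1 more gives A3 + 6 + 1 = A3 + 7 semitones = E4.

E4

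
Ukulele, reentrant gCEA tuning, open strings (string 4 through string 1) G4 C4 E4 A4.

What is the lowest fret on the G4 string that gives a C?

5

From G4, count semitones up the chromatic scale until reaching C: G–G#–A–A#–B–C — 5 steps.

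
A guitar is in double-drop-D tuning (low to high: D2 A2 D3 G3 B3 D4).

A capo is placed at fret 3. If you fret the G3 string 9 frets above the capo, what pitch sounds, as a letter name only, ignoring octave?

The capo raises the open G3 by 3 semitones to A♯3; fretting 9 more gives G3 + 3 + 9 = G3 + 12 semitones, landing on G.

G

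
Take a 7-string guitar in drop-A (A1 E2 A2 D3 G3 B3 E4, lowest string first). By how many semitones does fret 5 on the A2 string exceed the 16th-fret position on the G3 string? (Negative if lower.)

-21 semitones

A2 at fret 5 → D3 (MIDI 50); G3 at fret 16 → B4 (MIDI 71).
50 − 71 = -21, so the two pitches are 21 semitones apart.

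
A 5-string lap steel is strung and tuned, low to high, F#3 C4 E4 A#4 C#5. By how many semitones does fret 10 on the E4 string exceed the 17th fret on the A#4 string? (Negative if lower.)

-13 semitones

E4 at fret 10 → D5 (MIDI 74); A#4 at fret 17 → D#6 (MIDI 87).
74 − 87 = -13, so the two pitches are 13 semitones apart.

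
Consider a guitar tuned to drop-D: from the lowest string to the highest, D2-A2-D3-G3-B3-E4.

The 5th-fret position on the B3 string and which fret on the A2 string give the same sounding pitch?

Fret 5 on B3 is MIDI 59 + 5 = 64 (E4). On the A2 string (open MIDI 45), that pitch is 64 − 45 = fret 19.

19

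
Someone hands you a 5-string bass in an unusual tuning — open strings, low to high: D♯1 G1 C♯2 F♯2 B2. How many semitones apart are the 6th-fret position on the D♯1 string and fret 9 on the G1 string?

7 semitones

D♯1 at fret 6 → A1 (MIDI 33); G1 at fret 9 → E2 (MIDI 40).
33 − 40 = -7, so the two pitches are 7 semitones apart, with E2 the higher.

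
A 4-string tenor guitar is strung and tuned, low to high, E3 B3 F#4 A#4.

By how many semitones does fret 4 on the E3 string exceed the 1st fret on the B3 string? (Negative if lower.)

-4 semitones

E3 at fret 4 → G#3 (MIDI 56); B3 at fret 1 → C4 (MIDI 60).
56 − 60 = -4, so the two pitches are 4 semitones apart.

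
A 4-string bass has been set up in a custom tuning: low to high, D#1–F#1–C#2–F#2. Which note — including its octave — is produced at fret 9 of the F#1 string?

Each fret is one semitone, so F#1 + 9 = D#2.

D#2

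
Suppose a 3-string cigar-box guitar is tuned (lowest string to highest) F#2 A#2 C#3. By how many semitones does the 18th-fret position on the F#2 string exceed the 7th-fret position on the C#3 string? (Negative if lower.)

F#2 at fret 18 → C4 (MIDI 60); C#3 at fret 7 → G#3 (MIDI 56).
60 − 56 = 4, so the two pitches are 4 semitones apart.

4 semitones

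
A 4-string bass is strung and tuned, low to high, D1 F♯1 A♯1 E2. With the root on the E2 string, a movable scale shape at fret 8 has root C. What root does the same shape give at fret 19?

B

Moving from fret 8 to fret 19 shifts the root by 11 semitones.
C up 11 semitones is B.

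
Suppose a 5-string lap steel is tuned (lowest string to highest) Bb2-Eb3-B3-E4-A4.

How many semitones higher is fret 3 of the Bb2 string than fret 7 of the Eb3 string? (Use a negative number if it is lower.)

Bb2 at fret 3 → Db3 (MIDI 49); Eb3 at fret 7 → Bb3 (MIDI 58).
49 − 58 = -9, so the two pitches are 9 semitones apart.

-9 semitones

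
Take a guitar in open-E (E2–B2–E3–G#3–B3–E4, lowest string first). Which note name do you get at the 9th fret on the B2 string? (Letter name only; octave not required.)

G#

The open B2 string plus 9 semitones: B–C–C#–D–D#–E–F–F#–G–G#.
(Equivalently spelled Ab.)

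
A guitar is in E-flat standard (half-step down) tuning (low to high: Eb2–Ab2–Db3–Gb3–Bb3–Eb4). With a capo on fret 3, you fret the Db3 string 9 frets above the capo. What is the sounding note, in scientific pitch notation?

Db4

The capo raises the open Db3 by 3 semitones to E3; fretting 9 more gives Db3 + 3 + 9 = Db3 + 12 semitones = Db4.
(Also written C#.)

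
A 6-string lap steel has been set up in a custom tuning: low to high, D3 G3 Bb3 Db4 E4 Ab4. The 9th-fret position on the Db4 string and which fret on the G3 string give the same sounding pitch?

15

Db4 at fret 9 is Db4 + 9 semitones = Bb4.
The open G3 string is 6 semitones below the open Db4, so the same pitch on the G3 string lies at fret 9 + 6 = 15.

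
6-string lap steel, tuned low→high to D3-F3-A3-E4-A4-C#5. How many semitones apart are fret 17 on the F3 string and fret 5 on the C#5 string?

8 semitones

F3 at fret 17 → A#4 (MIDI 70); C#5 at fret 5 → F#5 (MIDI 78).
70 − 78 = -8, so the two pitches are 8 semitones apart, with F#5 the higher.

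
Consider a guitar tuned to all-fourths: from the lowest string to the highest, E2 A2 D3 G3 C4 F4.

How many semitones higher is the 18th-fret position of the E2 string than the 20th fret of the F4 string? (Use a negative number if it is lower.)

E2 at fret 18 → A#3 (MIDI 58); F4 at fret 20 → C#6 (MIDI 85).
58 − 85 = -27, so the two pitches are 27 semitones apart.

-27 semitones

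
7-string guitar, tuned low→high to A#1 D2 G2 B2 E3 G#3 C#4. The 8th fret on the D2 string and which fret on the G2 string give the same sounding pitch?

3

Fret 8 on D2 is MIDI 38 + 8 = 46 (A#2). On the G2 string (open MIDI 43), that pitch is 46 − 43 = fret 3.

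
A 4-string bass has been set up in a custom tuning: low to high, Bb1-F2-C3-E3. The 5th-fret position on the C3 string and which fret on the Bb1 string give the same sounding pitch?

Fret 5 on C3 is MIDI 48 + 5 = 53 (F3). On the Bb1 string (open MIDI 34), that pitch is 53 − 34 = fret 19.

19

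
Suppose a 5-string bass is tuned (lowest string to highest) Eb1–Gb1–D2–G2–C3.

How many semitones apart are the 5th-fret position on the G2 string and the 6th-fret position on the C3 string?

6 semitones

G2 at fret 5 → C3 (MIDI 48); C3 at fret 6 → Gb3 (MIDI 54).
48 − 54 = -6, so the two pitches are 6 semitones apart, with Gb3 the higher.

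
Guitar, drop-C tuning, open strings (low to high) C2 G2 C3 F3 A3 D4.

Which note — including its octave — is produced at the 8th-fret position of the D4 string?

Each fret is one semitone, so D4 + 8 = A♯4.
(Equivalently spelled B♭4.)

A♯4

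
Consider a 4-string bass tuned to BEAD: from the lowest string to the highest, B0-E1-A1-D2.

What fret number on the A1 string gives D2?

D2 is 5 semitones above the open A1 (A–A#–B–C–C#–D), so it sits at fret 5.

5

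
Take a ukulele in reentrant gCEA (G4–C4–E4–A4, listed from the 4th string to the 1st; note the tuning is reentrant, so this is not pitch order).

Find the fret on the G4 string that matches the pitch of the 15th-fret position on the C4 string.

C4 at fret 15 is C4 + 15 semitones = D#5.
The open G4 string is 7 semitones above the open C4, so the same pitch on the G4 string lies at fret 15 − 7 = 8.

8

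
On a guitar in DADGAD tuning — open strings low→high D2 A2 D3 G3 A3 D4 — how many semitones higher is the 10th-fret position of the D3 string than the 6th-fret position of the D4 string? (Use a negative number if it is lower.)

-8 semitones

D3 at fret 10 → C4 (MIDI 60); D4 at fret 6 → G#4 (MIDI 68).
60 − 68 = -8, so the two pitches are 8 semitones apart.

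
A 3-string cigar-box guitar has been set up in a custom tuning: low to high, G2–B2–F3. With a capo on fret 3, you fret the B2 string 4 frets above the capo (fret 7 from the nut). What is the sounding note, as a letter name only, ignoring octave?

F#

The capo raises the open B2 by 3 semitones to D3; fretting 4 more gives B2 + 3 + 4 = B2 + 7 semitones, landing on F#.
(Also written Gb.)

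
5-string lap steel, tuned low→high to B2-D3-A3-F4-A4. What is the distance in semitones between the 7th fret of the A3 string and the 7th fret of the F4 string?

A3 at fret 7 → E4 (MIDI 64); F4 at fret 7 → C5 (MIDI 72).
64 − 72 = -8, so the two pitches are 8 semitones apart, with C5 the higher.

8 semitones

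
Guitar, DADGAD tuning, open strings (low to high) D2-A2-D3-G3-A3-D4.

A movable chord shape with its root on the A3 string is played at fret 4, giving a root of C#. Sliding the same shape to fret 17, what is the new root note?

Moving from fret 4 to fret 17 shifts the root by 13 semitones.
C# up 13 semitones is D.

D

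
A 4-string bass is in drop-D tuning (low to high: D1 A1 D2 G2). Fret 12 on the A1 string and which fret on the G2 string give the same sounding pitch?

A1 at fret 12 is A1 + 12 semitones = A2.
The open G2 string is 10 semitones above the open A1, so the same pitch on the G2 string lies at fret 12 − 10 = 2.

2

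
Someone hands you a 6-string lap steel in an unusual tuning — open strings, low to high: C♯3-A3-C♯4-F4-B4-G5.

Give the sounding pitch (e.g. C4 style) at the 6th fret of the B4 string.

B4 is MIDI 71. Adding 6 gives 77, which is F5.

F5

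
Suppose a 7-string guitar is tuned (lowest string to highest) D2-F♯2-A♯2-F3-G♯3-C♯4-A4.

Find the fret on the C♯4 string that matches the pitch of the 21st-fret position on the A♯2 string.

A♯2 at fret 21 is A♯2 + 21 semitones = G4.
The open C♯4 string is 15 semitones above the open A♯2, so the same pitch on the C♯4 string lies at fret 21 − 15 = 6.

6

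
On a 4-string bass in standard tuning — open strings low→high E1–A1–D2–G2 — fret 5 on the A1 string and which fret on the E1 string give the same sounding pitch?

A1 at fret 5 is A1 + 5 semitones = D2.
The open E1 string is 5 semitones below the open A1, so the same pitch on the E1 string lies at fret 5 + 5 = 10.

10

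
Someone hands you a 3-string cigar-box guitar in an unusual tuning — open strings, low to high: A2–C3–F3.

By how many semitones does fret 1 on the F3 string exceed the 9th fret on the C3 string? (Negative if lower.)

F3 at fret 1 → F#3 (MIDI 54); C3 at fret 9 → A3 (MIDI 57).
54 − 57 = -3, so the two pitches are 3 semitones apart.

-3 semitones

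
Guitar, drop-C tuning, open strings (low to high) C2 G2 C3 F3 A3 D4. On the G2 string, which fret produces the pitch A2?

A2 is 2 semitones above the open G2 (G–G#–A), so it sits at fret 2.

2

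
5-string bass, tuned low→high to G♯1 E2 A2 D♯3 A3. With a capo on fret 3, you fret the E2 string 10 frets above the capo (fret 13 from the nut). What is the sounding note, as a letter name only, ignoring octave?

F

The capo raises the open E2 by 3 semitones to G2; fretting 10 more gives E2 + 3 + 10 = E2 + 13 semitones, landing on F.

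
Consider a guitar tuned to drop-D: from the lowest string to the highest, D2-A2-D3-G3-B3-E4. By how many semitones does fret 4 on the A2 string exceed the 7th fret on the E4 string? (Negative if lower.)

-22 semitones

A2 at fret 4 → C#3 (MIDI 49); E4 at fret 7 → B4 (MIDI 71).
49 − 71 = -22, so the two pitches are 22 semitones apart.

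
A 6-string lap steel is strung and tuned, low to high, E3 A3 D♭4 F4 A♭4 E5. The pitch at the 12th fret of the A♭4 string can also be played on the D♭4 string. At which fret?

19

A♭4 at fret 12 is A♭4 + 12 semitones = A♭5.
The open D♭4 string is 7 semitones below the open A♭4, so the same pitch on the D♭4 string lies at fret 12 + 7 = 19.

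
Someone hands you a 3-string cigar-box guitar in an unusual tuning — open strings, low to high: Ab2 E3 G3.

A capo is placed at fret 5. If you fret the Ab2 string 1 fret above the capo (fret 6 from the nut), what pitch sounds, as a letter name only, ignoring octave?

D

The capo raises the open Ab2 by 5 semitones to Db3; fretting 1 more gives Ab2 + 5 + 1 = Ab2 + 6 semitones, landing on D.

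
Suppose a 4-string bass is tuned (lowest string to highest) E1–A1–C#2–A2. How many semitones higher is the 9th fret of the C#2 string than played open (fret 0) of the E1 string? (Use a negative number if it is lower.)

C#2 at fret 9 → A#2 (MIDI 46); E1 at fret 0 → E1 (MIDI 28).
46 − 28 = 18, so the two pitches are 18 semitones apart.

18 semitones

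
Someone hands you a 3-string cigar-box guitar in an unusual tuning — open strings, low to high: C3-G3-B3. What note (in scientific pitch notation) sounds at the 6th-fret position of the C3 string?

F♯3

The open C3 string plus 6 semitones: C–C#–D–D#–E–F–F#.
No B→C boundary is crossed, so the octave stays at 3.
(Equivalently spelled G♭3.)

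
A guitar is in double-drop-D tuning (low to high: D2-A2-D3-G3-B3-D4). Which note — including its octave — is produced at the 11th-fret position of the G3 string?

F#4

Each fret is one semitone, so G3 + 11 = F#4.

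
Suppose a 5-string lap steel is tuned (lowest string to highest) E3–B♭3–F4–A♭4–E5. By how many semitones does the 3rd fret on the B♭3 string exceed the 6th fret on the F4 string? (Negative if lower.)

B♭3 at fret 3 → D♭4 (MIDI 61); F4 at fret 6 → B4 (MIDI 71).
61 − 71 = -10, so the two pitches are 10 semitones apart.

-10 semitones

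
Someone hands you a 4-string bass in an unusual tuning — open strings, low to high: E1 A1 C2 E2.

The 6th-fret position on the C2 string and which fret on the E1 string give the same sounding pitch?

14

C2 at fret 6 is C2 + 6 semitones = F#2.
The open E1 string is 8 semitones below the open C2, so the same pitch on the E1 string lies at fret 6 + 8 = 14.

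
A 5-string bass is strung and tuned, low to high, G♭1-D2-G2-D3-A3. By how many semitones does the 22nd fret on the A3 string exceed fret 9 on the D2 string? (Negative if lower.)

A3 at fret 22 → G5 (MIDI 79); D2 at fret 9 → B2 (MIDI 47).
79 − 47 = 32, so the two pitches are 32 semitones apart.

32 semitones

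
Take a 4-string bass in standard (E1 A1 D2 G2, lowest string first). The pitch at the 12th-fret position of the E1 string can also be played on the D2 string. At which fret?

Fret 12 on E1 is MIDI 28 + 12 = 40 (E2). On the D2 string (open MIDI 38), that pitch is 40 − 38 = fret 2.

2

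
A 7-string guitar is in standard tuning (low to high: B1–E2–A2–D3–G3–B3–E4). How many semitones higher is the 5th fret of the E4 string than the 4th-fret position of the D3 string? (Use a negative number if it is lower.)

E4 at fret 5 → A4 (MIDI 69); D3 at fret 4 → F♯3 (MIDI 54).
69 − 54 = 15, so the two pitches are 15 semitones apart.

15 semitones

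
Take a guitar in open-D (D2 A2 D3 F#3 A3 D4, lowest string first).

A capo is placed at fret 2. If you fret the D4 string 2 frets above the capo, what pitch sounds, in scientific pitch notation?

F#4

The capo raises the open D4 by 2 semitones to E4; fretting 2 more gives D4 + 2 + 2 = D4 + 4 semitones = F#4.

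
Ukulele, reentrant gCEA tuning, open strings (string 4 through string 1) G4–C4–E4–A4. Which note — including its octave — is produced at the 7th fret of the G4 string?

D5

Each fret is one semitone, so G4 + 7 = D5.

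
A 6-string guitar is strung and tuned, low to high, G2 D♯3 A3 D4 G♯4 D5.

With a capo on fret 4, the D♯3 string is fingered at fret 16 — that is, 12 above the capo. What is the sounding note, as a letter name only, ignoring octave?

The capo raises the open D♯3 by 4 semitones to G3; fretting 12 more gives D♯3 + 4 + 12 = D♯3 + 16 semitones, landing on G.

G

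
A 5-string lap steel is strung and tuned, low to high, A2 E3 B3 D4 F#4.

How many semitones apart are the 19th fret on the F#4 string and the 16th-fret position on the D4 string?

F#4 at fret 19 → C#6 (MIDI 85); D4 at fret 16 → F#5 (MIDI 78).
85 − 78 = 7, so the two pitches are 7 semitones apart, with C#6 the higher.

7 semitones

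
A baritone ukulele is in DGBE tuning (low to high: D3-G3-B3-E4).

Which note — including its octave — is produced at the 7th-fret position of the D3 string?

D3 is MIDI 50. Adding 7 gives 57, which is A3.

A3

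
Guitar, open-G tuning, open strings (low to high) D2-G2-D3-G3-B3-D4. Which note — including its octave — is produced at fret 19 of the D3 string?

D3 is MIDI 50. Adding 19 gives 69, which is A4.

A4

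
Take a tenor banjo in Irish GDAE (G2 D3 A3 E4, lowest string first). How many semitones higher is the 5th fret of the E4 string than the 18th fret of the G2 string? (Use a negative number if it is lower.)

E4 at fret 5 → A4 (MIDI 69); G2 at fret 18 → C#4 (MIDI 61).
69 − 61 = 8, so the two pitches are 8 semitones apart.

8 semitones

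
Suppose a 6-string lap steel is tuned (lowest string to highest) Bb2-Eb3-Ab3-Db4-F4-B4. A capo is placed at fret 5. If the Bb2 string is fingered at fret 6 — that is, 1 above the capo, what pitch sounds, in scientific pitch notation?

The capo raises the open Bb2 by 5 semitones to Eb3; fretting 1 more gives Bb2 + 5 + 1 = Bb2 + 6 semitones = E3.

E3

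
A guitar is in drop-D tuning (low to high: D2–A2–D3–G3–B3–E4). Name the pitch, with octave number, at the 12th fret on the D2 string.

D2 is MIDI 38. Adding 12 gives 50, which is D3.

D3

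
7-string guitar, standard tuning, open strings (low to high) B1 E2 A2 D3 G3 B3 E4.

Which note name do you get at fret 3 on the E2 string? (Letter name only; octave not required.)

G

Each fret is one semitone, so E2 + 3 = G.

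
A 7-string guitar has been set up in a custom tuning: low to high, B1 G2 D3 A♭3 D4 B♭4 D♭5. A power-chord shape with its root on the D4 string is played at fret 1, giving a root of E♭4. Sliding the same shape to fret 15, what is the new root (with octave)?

Moving from fret 1 to fret 15 shifts the root by 14 semitones.
E♭4 up 14 semitones is F5.

F5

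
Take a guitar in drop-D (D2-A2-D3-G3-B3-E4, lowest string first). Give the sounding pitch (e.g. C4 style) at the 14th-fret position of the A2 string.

A2 is MIDI 45. Adding 14 gives 59, which is B3.

B3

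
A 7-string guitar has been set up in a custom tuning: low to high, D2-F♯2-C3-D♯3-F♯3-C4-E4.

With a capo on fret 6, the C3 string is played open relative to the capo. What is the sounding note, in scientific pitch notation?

F♯3

The capo raises the open C3 by 6 semitones to F♯3; fretting 0 more gives C3 + 6 + 0 = C3 + 6 semitones = F♯3.
(Also written G♭.)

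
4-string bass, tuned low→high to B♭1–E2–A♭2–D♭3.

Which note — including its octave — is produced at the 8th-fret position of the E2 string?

C3

The open E2 string plus 8 semitones: E–F–Gb–G–Ab–A–Bb–B–C.
The walk passes from B into C once, so the octave number goes from 2 to 3.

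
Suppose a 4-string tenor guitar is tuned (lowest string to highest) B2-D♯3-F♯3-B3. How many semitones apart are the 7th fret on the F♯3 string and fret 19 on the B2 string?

5 semitones

F♯3 at fret 7 → C♯4 (MIDI 61); B2 at fret 19 → F♯4 (MIDI 66).
61 − 66 = -5, so the two pitches are 5 semitones apart, with F♯4 the higher.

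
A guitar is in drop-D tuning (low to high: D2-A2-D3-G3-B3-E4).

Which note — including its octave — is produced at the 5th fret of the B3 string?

E4

The open B3 string plus 5 semitones: B–C–C#–D–D#–E.
The walk passes from B into C once, so the octave number goes from 3 to 4.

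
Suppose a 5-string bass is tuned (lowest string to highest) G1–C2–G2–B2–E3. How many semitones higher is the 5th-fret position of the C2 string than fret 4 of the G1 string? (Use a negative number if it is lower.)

6 semitones

C2 at fret 5 → F2 (MIDI 41); G1 at fret 4 → B1 (MIDI 35).
41 − 35 = 6, so the two pitches are 6 semitones apart.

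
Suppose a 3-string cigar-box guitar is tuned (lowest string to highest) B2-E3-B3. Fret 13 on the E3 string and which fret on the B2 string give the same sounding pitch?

18

Fret 13 on E3 is MIDI 52 + 13 = 65 (F4). On the B2 string (open MIDI 47), that pitch is 65 − 47 = fret 18.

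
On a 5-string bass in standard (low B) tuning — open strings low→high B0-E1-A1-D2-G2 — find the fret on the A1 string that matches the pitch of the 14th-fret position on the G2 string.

24

Fret 14 on G2 is MIDI 43 + 14 = 57 (A3). On the A1 string (open MIDI 33), that pitch is 57 − 33 = fret 24.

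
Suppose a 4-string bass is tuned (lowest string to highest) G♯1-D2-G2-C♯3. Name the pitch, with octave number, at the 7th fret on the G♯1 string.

D♯2

Each fret is one semitone, so G♯1 + 7 = D♯2.
(Equivalently spelled E♭2.)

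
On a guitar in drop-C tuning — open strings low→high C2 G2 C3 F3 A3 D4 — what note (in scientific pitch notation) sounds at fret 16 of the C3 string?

C3 is MIDI 48. Adding 16 gives 64, which is E4.

E4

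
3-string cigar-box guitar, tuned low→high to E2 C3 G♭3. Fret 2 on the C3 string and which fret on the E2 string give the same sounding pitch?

C3 at fret 2 is C3 + 2 semitones = D3.
The open E2 string is 8 semitones below the open C3, so the same pitch on the E2 string lies at fret 2 + 8 = 10.

10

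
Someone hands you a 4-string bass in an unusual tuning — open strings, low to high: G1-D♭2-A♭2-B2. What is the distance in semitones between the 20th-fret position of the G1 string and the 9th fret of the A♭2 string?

G1 at fret 20 → E♭3 (MIDI 51); A♭2 at fret 9 → F3 (MIDI 53).
51 − 53 = -2, so the two pitches are 2 semitones apart, with F3 the higher.

2 semitones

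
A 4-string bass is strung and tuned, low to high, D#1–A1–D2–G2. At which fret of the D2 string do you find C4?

C4 is 22 semitones above the open D2 (D–D#–E–F–…–A#–B–C), so it sits at fret 22.

22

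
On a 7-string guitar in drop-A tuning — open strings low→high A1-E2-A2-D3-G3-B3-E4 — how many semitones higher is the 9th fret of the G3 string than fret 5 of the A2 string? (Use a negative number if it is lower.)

G3 at fret 9 → E4 (MIDI 64); A2 at fret 5 → D3 (MIDI 50).
64 − 50 = 14, so the two pitches are 14 semitones apart.

14 semitones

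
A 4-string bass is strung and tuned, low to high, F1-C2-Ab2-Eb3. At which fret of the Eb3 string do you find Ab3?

Ab3 is 5 semitones above the open Eb3 (Eb–E–F–Gb–G–Ab), so it sits at fret 5.

5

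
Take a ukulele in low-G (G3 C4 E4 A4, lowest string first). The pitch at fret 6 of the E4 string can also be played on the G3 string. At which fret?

15

Fret 6 on E4 is MIDI 64 + 6 = 70 (A#4). On the G3 string (open MIDI 55), that pitch is 70 − 55 = fret 15.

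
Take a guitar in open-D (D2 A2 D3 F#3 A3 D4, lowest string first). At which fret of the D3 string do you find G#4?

18

G#4 is 18 semitones above the open D3 (D–D#–E–F–…–F#–G–G#), so it sits at fret 18.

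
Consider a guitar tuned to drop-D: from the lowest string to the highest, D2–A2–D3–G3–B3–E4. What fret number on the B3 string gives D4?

3

D4 is 3 semitones above the open B3 (B–C–C#–D), so it sits at fret 3.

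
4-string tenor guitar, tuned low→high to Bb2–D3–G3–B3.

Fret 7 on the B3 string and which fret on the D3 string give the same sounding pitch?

Fret 7 on B3 is MIDI 59 + 7 = 66 (Gb4). On the D3 string (open MIDI 50), that pitch is 66 − 50 = fret 16.

16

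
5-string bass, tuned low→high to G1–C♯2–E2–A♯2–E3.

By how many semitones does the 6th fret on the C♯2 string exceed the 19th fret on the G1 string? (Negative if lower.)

C♯2 at fret 6 → G2 (MIDI 43); G1 at fret 19 → D3 (MIDI 50).
43 − 50 = -7, so the two pitches are 7 semitones apart.

-7 semitones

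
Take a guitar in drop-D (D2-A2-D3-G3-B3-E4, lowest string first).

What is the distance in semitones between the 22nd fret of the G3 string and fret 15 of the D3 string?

12 semitones

G3 at fret 22 → F5 (MIDI 77); D3 at fret 15 → F4 (MIDI 65).
77 − 65 = 12, so the two pitches are 12 semitones apart, with F5 the higher.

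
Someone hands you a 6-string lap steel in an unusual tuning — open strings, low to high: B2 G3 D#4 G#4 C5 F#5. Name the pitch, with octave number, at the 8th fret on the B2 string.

Each fret is one semitone, so B2 + 8 = G3.

G3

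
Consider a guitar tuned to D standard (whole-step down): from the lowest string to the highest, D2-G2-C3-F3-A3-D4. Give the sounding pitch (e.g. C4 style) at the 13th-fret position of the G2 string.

G2 is MIDI 43. Adding 13 gives 56, which is G♯3.
(Equivalently spelled A♭3.)

G♯3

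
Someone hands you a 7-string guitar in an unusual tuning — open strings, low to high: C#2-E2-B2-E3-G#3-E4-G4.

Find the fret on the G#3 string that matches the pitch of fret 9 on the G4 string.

20

Fret 9 on G4 is MIDI 67 + 9 = 76 (E5). On the G#3 string (open MIDI 56), that pitch is 76 − 56 = fret 20.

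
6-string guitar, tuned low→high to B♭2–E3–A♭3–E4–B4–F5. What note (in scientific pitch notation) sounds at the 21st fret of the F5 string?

F5 is MIDI 77. Adding 21 gives 98, which is D7.

D7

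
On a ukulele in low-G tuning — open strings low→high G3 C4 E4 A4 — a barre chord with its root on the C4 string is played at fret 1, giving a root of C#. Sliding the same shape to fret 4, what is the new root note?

Moving from fret 1 to fret 4 shifts the root by 3 semitones.
C# up 3 semitones is E.

E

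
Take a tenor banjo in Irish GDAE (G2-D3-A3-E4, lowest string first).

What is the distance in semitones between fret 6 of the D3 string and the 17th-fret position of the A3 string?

D3 at fret 6 → G#3 (MIDI 56); A3 at fret 17 → D5 (MIDI 74).
56 − 74 = -18, so the two pitches are 18 semitones apart, with D5 the higher.

18 semitones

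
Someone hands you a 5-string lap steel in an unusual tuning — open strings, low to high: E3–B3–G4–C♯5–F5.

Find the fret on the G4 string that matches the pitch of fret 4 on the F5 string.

14

F5 at fret 4 is F5 + 4 semitones = A5.
The open G4 string is 10 semitones below the open F5, so the same pitch on the G4 string lies at fret 4 + 10 = 14.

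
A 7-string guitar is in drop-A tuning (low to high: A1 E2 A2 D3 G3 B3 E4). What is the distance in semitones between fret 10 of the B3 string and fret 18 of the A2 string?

6 semitones

B3 at fret 10 → A4 (MIDI 69); A2 at fret 18 → D#4 (MIDI 63).
69 − 63 = 6, so the two pitches are 6 semitones apart, with A4 the higher.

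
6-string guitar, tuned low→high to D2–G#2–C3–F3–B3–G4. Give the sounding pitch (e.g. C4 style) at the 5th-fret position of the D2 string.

Each fret is one semitone, so D2 + 5 = G2.

G2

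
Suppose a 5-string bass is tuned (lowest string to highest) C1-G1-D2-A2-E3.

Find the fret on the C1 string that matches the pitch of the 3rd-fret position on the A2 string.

A2 at fret 3 is A2 + 3 semitones = C3.
The open C1 string is 21 semitones below the open A2, so the same pitch on the C1 string lies at fret 3 + 21 = 24.

24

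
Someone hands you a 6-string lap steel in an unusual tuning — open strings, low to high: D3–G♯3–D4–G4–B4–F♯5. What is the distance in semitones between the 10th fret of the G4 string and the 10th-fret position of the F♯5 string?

G4 at fret 10 → F5 (MIDI 77); F♯5 at fret 10 → E6 (MIDI 88).
77 − 88 = -11, so the two pitches are 11 semitones apart, with E6 the higher.

11 semitones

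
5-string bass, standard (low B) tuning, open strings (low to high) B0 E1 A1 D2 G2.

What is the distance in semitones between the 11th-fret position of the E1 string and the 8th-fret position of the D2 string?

7 semitones

E1 at fret 11 → D♯2 (MIDI 39); D2 at fret 8 → A♯2 (MIDI 46).
39 − 46 = -7, so the two pitches are 7 semitones apart, with A♯2 the higher.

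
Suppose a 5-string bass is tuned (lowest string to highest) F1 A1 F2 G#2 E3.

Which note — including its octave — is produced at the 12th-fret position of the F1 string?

F2

F1 is MIDI 29. Adding 12 gives 41, which is F2.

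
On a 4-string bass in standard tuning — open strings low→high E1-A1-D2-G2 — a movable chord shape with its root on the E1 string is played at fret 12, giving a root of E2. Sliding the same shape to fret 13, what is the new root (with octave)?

F2

Moving from fret 12 to fret 13 shifts the root by 1 semitone.
E2 up 1 semitone is F2.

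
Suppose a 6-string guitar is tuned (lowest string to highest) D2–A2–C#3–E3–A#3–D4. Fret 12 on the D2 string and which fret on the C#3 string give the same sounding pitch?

Fret 12 on D2 is MIDI 38 + 12 = 50 (D3). On the C#3 string (open MIDI 49), that pitch is 50 − 49 = fret 1.

1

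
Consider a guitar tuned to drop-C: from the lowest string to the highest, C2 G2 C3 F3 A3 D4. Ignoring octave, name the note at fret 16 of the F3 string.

A

The open F3 string plus 16 semitones: F–F#–G–G#–…–G–G#–A.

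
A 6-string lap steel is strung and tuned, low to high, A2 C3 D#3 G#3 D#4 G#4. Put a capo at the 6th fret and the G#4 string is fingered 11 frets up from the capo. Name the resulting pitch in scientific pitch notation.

C#6

The capo raises the open G#4 by 6 semitones to D5; fretting 11 more gives G#4 + 6 + 11 = G#4 + 17 semitones = C#6.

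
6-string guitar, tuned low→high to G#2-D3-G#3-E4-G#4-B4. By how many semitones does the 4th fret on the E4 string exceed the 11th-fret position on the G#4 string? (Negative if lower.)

-11 semitones

E4 at fret 4 → G#4 (MIDI 68); G#4 at fret 11 → G5 (MIDI 79).
68 − 79 = -11, so the two pitches are 11 semitones apart.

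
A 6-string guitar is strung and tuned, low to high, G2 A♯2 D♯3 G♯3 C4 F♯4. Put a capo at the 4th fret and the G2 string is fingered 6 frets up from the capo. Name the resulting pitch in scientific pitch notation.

F3

The capo raises the open G2 by 4 semitones to B2; fretting 6 more gives G2 + 4 + 6 = G2 + 10 semitones = F3.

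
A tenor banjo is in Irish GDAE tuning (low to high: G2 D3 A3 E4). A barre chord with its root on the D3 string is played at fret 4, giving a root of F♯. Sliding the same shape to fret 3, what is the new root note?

Moving from fret 4 to fret 3 shifts the root by -1 semitone.
F♯ down 1 semitone is F.

F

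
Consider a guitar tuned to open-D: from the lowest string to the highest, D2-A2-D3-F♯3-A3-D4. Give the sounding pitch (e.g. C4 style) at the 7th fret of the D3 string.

A3

D3 is MIDI 50. Adding 7 gives 57, which is A3.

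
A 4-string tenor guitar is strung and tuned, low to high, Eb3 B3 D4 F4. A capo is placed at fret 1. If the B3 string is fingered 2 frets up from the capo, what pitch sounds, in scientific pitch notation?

D4

The capo raises the open B3 by 1 semitone to C4; fretting 2 more gives B3 + 1 + 2 = B3 + 3 semitones = D4.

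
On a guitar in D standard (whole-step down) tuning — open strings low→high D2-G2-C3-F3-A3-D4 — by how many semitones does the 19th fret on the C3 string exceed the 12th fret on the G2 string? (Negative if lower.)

C3 at fret 19 → G4 (MIDI 67); G2 at fret 12 → G3 (MIDI 55).
67 − 55 = 12, so the two pitches are 12 semitones apart.

12 semitones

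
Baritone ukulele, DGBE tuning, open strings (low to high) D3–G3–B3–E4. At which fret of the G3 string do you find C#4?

C#4 is 6 semitones above the open G3 (G–G#–A–A#–B–C–C#), so it sits at fret 6.

6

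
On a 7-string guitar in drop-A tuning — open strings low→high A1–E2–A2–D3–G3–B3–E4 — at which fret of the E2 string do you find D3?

10

D3 is 10 semitones above the open E2 (E–F–F#–G–…–C–C#–D), so it sits at fret 10.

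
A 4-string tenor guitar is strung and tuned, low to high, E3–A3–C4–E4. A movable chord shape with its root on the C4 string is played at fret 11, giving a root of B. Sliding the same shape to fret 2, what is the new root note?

D

Moving from fret 11 to fret 2 shifts the root by -9 semitones.
B down 9 semitones is D.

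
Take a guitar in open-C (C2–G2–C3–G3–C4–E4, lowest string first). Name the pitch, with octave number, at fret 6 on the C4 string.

C4 is MIDI 60. Adding 6 gives 66, which is F#4.
(Equivalently spelled Gb4.)

F#4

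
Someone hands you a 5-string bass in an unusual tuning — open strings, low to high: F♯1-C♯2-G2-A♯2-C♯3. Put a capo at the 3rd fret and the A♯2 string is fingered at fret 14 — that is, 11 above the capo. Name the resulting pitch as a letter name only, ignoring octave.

The capo raises the open A♯2 by 3 semitones to C♯3; fretting 11 more gives A♯2 + 3 + 11 = A♯2 + 14 semitones, landing on C.

C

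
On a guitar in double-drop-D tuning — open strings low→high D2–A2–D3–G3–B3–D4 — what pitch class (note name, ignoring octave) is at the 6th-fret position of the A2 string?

The open A2 string plus 6 semitones: A–A#–B–C–C#–D–D#.
(Equivalently spelled Eb.)

D#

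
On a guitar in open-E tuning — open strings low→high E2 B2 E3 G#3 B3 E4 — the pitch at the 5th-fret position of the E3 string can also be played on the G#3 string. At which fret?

1

Fret 5 on E3 is MIDI 52 + 5 = 57 (A3). On the G#3 string (open MIDI 56), that pitch is 57 − 56 = fret 1.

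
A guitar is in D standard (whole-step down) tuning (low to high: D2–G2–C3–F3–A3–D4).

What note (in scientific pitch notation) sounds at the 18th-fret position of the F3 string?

B4

The open F3 string plus 18 semitones: F–F#–G–G#–…–A–A#–B.
The walk passes from B into C once, so the octave number goes from 3 to 4.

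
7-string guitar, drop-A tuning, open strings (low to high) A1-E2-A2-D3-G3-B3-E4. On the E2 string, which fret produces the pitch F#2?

2

F#2 is 2 semitones above the open E2 (E–F–F#), so it sits at fret 2.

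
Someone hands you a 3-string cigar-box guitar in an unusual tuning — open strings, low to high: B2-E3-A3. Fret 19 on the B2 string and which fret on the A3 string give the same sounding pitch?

9

B2 at fret 19 is B2 + 19 semitones = G♭4.
The open A3 string is 10 semitones above the open B2, so the same pitch on the A3 string lies at fret 19 − 10 = 9.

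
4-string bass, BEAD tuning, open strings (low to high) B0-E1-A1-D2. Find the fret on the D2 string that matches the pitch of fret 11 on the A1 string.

A1 at fret 11 is A1 + 11 semitones = G#2.
The open D2 string is 5 semitones above the open A1, so the same pitch on the D2 string lies at fret 11 − 5 = 6.

6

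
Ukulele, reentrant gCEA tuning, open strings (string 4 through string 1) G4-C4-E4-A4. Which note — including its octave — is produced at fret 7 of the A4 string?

A4 is MIDI 69. Adding 7 gives 76, which is E5.

E5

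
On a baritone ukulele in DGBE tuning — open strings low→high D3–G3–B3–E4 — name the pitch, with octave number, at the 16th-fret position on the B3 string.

Each fret is one semitone, so B3 + 16 = D#5.

D#5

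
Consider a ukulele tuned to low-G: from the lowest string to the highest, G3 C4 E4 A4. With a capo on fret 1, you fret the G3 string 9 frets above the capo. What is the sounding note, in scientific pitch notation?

The capo raises the open G3 by 1 semitone to G♯3; fretting 9 more gives G3 + 1 + 9 = G3 + 10 semitones = F4.

F4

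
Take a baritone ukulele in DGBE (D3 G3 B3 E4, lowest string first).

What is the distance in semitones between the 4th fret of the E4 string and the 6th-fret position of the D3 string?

12 semitones

E4 at fret 4 → G#4 (MIDI 68); D3 at fret 6 → G#3 (MIDI 56).
68 − 56 = 12, so the two pitches are 12 semitones apart, with G#4 the higher.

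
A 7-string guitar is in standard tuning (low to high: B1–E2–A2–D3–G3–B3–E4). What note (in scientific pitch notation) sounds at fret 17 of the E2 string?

E2 is MIDI 40. Adding 17 gives 57, which is A3.

A3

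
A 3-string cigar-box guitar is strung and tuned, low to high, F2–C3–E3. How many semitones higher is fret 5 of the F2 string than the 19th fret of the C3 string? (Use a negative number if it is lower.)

F2 at fret 5 → A#2 (MIDI 46); C3 at fret 19 → G4 (MIDI 67).
46 − 67 = -21, so the two pitches are 21 semitones apart.

-21 semitones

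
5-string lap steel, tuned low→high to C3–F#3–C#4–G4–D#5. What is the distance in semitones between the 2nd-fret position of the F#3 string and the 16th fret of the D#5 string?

F#3 at fret 2 → G#3 (MIDI 56); D#5 at fret 16 → G6 (MIDI 91).
56 − 91 = -35, so the two pitches are 35 semitones apart, with G6 the higher.

35 semitones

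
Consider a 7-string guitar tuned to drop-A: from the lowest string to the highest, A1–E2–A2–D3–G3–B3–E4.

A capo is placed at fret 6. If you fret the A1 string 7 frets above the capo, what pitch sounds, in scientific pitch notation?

The capo raises the open A1 by 6 semitones to D♯2; fretting 7 more gives A1 + 6 + 7 = A1 + 13 semitones = A♯2.
(Also written B♭.)

A♯2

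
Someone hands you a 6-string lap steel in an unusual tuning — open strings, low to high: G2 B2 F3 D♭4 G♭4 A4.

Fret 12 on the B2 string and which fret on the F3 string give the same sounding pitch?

6

Fret 12 on B2 is MIDI 47 + 12 = 59 (B3). On the F3 string (open MIDI 53), that pitch is 59 − 53 = fret 6.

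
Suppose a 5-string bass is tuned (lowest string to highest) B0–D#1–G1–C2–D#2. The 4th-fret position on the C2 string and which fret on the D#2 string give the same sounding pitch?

C2 at fret 4 is C2 + 4 semitones = E2.
The open D#2 string is 3 semitones above the open C2, so the same pitch on the D#2 string lies at fret 4 − 3 = 1.

1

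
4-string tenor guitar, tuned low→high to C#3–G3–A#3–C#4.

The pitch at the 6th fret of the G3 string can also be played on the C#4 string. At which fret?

G3 at fret 6 is G3 + 6 semitones = C#4.
The open C#4 string is 6 semitones above the open G3, so the same pitch on the C#4 string lies at fret 6 − 6 = 0.

0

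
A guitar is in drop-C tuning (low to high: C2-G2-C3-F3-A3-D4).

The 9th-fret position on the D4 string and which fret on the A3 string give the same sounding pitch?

14

D4 at fret 9 is D4 + 9 semitones = B4.
The open A3 string is 5 semitones below the open D4, so the same pitch on the A3 string lies at fret 9 + 5 = 14.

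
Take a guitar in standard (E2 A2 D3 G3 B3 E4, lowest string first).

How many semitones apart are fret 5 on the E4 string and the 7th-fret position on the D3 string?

E4 at fret 5 → A4 (MIDI 69); D3 at fret 7 → A3 (MIDI 57).
69 − 57 = 12, so the two pitches are 12 semitones apart, with A4 the higher.

12 semitones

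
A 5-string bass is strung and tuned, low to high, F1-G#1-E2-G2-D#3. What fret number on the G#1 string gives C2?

C2 is 4 semitones above the open G#1 (G#–A–A#–B–C), so it sits at fret 4.

4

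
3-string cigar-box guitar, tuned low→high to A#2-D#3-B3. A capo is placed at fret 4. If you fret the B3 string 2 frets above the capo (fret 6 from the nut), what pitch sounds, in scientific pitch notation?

The capo raises the open B3 by 4 semitones to D#4; fretting 2 more gives B3 + 4 + 2 = B3 + 6 semitones = F4.

F4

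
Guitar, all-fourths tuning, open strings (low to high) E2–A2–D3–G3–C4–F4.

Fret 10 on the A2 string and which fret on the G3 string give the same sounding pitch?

A2 at fret 10 is A2 + 10 semitones = G3.
The open G3 string is 10 semitones above the open A2, so the same pitch on the G3 string lies at fret 10 − 10 = 0.

0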